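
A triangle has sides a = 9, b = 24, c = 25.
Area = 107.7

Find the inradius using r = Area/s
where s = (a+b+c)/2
s = (9 + 24 + 25)/2 = 58/2 = 29
r = Area/s = 107.7/29 ≈ 3.71379

r = 3.714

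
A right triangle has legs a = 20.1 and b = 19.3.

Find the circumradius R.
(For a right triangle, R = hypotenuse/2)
Hypotenuse c = √(a² + b²) = √(404.01 + 372.49) = √776.5 ≈ 27.8657
R = c/2 ≈ 27.8657/2 ≈ 13.9329

R = 13.93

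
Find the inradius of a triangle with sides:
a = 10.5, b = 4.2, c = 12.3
r = Area/s where s is the semi-perimeter.
s = (10.5 + 4.2 + 12.3)/2 = 27/2 = 13.5
Area = √(s(s−a)(s−b)(s−c)) = √(13.5·3·9.3·1.2) ≈ √451.98 ≈ 21.2598
r ≈ 21.2598/13.5 ≈ 1.5748

r = 1.575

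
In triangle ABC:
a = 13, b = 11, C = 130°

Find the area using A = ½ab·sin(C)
A = ½·a·b·sin(C) = ½·13·11·sin(130°)
sin(130°) ≈ 0.766044
A ≈ ½·143·0.766044 = 71.5·0.766044 ≈ 54.7722

Area = 54.77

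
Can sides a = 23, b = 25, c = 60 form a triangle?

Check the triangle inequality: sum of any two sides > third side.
a + b vs c: 23 + 25 = 48 ≤ 60  ✗
a + c vs b: 23 + 60 = 83 > 25  ✓
b + c vs a: 25 + 60 = 85 > 23  ✓

No: 23 + 25 = 48 is not > 60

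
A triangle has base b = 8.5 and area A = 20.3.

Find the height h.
A = ½·b·h  ⇒  h = 2A/b = 2·20.3/8.5 = 40.6/8.5 ≈ 4.77647

h = 4.776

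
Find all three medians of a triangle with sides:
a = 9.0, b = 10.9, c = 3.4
Median formula: m_a = ½√(2b² + 2c² − a²) (and cyclically). a² = 81, b² = 118.81, c² = 11.56.
m_a = ½√(2·118.81 + 2·11.56 − 81) = ½√179.74 ≈ ½·13.4067 ≈ 6.70336
m_b = ½√(2·81 + 2·11.56 − 118.81) = ½√66.31 ≈ ½·8.1431 ≈ 4.07155
m_c = ½√(2·81 + 2·118.81 − 11.56) = ½√388.06 ≈ ½·19.6992 ≈ 9.84962

m_a = 6.703, m_b = 4.072, m_c = 9.85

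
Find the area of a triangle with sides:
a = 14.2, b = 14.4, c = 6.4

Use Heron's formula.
s = (14.2 + 14.4 + 6.4)/2 = 35/2 = 17.5
s − a = 3.3, s − b = 3.1, s − c = 11.1
s(s−a)(s−b)(s−c) = 17.5·3.3·3.1·11.1 ≈ 1987.18
Area = √1987.18 ≈ 44.5778

Area = 44.58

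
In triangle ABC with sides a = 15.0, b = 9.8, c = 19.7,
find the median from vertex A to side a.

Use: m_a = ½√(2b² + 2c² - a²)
m_a = ½√(2·9.8² + 2·19.7² − 15.0²) = ½√(2·96.04 + 2·388.09 − 225) = ½√(192.08 + 776.18 − 225) = ½√743.26
√743.26 ≈ 27.2628, so m_a ≈ 13.6314

m_a = 13.63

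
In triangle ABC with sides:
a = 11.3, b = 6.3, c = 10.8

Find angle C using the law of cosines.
c² = a² + b² − 2ab·cos(C)  ⇒  cos(C) = (a² + b² − c²)/(2ab)
cos(C) = (11.3² + 6.3² − 10.8²)/(2·11.3·6.3) = (127.69 + 39.69 − 116.64)/142.38 = 50.74/142.38 ≈ 0.35637
C = arccos(0.35637) ≈ 69.1226°

C = 69.12°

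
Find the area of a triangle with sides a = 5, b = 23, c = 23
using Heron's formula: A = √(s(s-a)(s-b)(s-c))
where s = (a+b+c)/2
s = (5 + 23 + 23)/2 = 51/2 = 25.5
s − a = 20.5, s − b = 2.5, s − c = 2.5
s(s−a)(s−b)(s−c) = 25.5·20.5·2.5·2.5 = 3267.1875
Area = √3267.1875 ≈ 57.1593

s = 25.5, Area = 57.16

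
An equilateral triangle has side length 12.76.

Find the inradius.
r = Area/s with s the semi-perimeter.
Area = (√3/4)·12.76² = (√3/4)·162.8176 ≈ 0.433013·162.8176 ≈ 70.5021
s = 3·12.76/2 = 19.14
r ≈ 70.5021/19.14 ≈ 3.68349
(Equivalently r = side/(2√3) = 12.76/3.4641 ≈ 3.68349.)

r = 3.683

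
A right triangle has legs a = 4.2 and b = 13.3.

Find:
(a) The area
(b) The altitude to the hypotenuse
(a) The legs are perpendicular, so Area = ½·a·b = ½·4.2·13.3 = ½·55.86 = 27.93
(b) Hypotenuse c = √(a² + b²) = √(17.64 + 176.89) = √194.53 ≈ 13.9474
    Area = ½·c·h_c  ⇒  h_c = 2·Area/c = 55.86/13.9474 ≈ 4.00505

Area = 27.93, h_c = 4.005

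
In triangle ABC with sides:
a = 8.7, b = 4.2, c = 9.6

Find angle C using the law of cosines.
c² = a² + b² − 2ab·cos(C)  ⇒  cos(C) = (a² + b² − c²)/(2ab)
cos(C) = (8.7² + 4.2² − 9.6²)/(2·8.7·4.2) = (75.69 + 17.64 − 92.16)/73.08 = 1.17/73.08 ≈ 0.0160099
C = arccos(0.0160099) ≈ 89.0827°

C = 89.08°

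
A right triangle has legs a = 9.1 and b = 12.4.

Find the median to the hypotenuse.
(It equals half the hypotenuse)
Hypotenuse c = √(a² + b²) = √(82.81 + 153.76) = √236.57 ≈ 15.3808
Median to hypotenuse = c/2 ≈ 15.3808/2 ≈ 7.69042

Median = 7.69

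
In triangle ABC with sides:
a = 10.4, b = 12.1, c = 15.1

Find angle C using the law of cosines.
c² = a² + b² − 2ab·cos(C)  ⇒  cos(C) = (a² + b² − c²)/(2ab)
cos(C) = (10.4² + 12.1² − 15.1²)/(2·10.4·12.1) = (108.16 + 146.41 − 228.01)/251.68 = 26.56/251.68 ≈ 0.105531
C = arccos(0.105531) ≈ 83.9422°

C = 83.94°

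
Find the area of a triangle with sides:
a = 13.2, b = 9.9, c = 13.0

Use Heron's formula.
s = (13.2 + 9.9 + 13.0)/2 = 36.1/2 = 18.05
s − a = 4.85, s − b = 8.15, s − c = 5.05
s(s−a)(s−b)(s−c) = 18.05·4.85·8.15·5.05 ≈ 3603.03
Area = √3603.03 ≈ 60.0252

Area = 60.03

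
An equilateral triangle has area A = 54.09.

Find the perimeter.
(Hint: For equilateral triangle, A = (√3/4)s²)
A = (√3/4)s²  ⇒  s² = 4A/√3 = 4·54.09/√3 = 216.36/1.73205 ≈ 124.916
s ≈ √124.916 ≈ 11.1766
Perimeter = 3s ≈ 3·11.1766 ≈ 33.5297

Perimeter = 33.53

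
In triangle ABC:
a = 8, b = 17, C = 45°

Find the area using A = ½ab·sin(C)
A = ½·a·b·sin(C) = ½·8·17·sin(45°)
sin(45°) ≈ 0.707107
A ≈ ½·136·0.707107 = 68·0.707107 ≈ 48.0833

Area = 48.08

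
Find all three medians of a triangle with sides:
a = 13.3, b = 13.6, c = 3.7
Median formula: m_a = ½√(2b² + 2c² − a²) (and cyclically). a² = 176.89, b² = 184.96, c² = 13.69.
m_a = ½√(2·184.96 + 2·13.69 − 176.89) = ½√220.41 ≈ ½·14.8462 ≈ 7.42311
m_b = ½√(2·176.89 + 2·13.69 − 184.96) = ½√196.2 ≈ ½·14.0071 ≈ 7.00357
m_c = ½√(2·176.89 + 2·184.96 − 13.69) = ½√710.01 ≈ ½·26.646 ≈ 13.323

m_a = 7.423, m_b = 7.004, m_c = 13.32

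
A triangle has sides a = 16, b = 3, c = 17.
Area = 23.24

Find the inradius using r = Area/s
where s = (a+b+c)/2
s = (16 + 3 + 17)/2 = 36/2 = 18
r = Area/s = 23.24/18 ≈ 1.29111

r = 1.291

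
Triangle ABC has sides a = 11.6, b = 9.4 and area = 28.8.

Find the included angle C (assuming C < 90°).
Area = ½·a·b·sin(C)  ⇒  sin(C) = 2·Area/(a·b) = 2·28.8/(11.6·9.4) = 57.6/109.04 ≈ 0.528247
C = arcsin(0.528247) ≈ 31.8871° (taking the acute solution since C < 90°)

C = 31.89°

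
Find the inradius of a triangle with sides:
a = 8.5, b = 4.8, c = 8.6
r = Area/s where s is the semi-perimeter.
s = (8.5 + 4.8 + 8.6)/2 = 21.9/2 = 10.95
Area = √(s(s−a)(s−b)(s−c)) = √(10.95·2.45·6.15·2.35) ≈ √387.724 ≈ 19.6907
r ≈ 19.6907/10.95 ≈ 1.79824

r = 1.798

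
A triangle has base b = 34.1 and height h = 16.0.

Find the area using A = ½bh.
A = ½·b·h = ½·34.1·16.0 = ½·545.6 = 272.8

Area = 272.8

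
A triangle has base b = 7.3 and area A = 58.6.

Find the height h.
A = ½·b·h  ⇒  h = 2A/b = 2·58.6/7.3 = 117.2/7.3 ≈ 16.0548

h = 16.05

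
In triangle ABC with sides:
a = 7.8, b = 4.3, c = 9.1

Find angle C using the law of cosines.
c² = a² + b² − 2ab·cos(C)  ⇒  cos(C) = (a² + b² − c²)/(2ab)
cos(C) = (7.8² + 4.3² − 9.1²)/(2·7.8·4.3) = (60.84 + 18.49 − 82.81)/67.08 = -3.48/67.08 ≈ -0.0518784
C = arccos(-0.0518784) ≈ 92.9737°

C = 92.97°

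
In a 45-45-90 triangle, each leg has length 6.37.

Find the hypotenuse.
In a 45-45-90 triangle the sides are in ratio 1 : 1 : √2, so hypotenuse = leg·√2.
Hypotenuse = 6.37·√2 ≈ 6.37·1.41421 ≈ 9.00854

Hypotenuse = 6.37√2 = 9.009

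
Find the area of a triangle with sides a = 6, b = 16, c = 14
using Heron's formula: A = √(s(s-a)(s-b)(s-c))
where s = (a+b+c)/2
s = (6 + 16 + 14)/2 = 36/2 = 18
s − a = 12, s − b = 2, s − c = 4
s(s−a)(s−b)(s−c) = 18·12·2·4 = 1728
Area = √1728 ≈ 41.5692

s = 18.0, Area = 41.57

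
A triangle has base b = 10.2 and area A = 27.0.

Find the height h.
A = ½·b·h  ⇒  h = 2A/b = 2·27.0/10.2 = 54/10.2 ≈ 5.29412

h = 5.294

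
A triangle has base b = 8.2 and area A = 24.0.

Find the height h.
A = ½·b·h  ⇒  h = 2A/b = 2·24.0/8.2 = 48/8.2 ≈ 5.85366

h = 5.854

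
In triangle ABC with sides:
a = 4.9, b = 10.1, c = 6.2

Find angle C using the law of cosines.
c² = a² + b² − 2ab·cos(C)  ⇒  cos(C) = (a² + b² − c²)/(2ab)
cos(C) = (4.9² + 10.1² − 6.2²)/(2·4.9·10.1) = (24.01 + 102.01 − 38.44)/98.98 = 87.58/98.98 ≈ 0.884825
C = arccos(0.884825) ≈ 27.77°

C = 27.77°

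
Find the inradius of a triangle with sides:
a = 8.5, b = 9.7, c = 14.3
r = Area/s where s is the semi-perimeter.
s = (8.5 + 9.7 + 14.3)/2 = 32.5/2 = 16.25
Area = √(s(s−a)(s−b)(s−c)) = √(16.25·7.75·6.55·1.95) ≈ √1608.54 ≈ 40.1066
r ≈ 40.1066/16.25 ≈ 2.4681

r = 2.468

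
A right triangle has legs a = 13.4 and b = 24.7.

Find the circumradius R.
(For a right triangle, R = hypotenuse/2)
Hypotenuse c = √(a² + b²) = √(179.56 + 610.09) = √789.65 ≈ 28.1007
R = c/2 ≈ 28.1007/2 ≈ 14.0504

R = 14.05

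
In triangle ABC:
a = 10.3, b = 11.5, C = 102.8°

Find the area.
Two sides and the included angle (SAS): A = ½·a·b·sin(C) = ½·10.3·11.5·sin(102.8°)
sin(102.8°) ≈ 0.975149
A ≈ ½·118.45·0.975149 = 59.225·0.975149 ≈ 57.7532

Area = 57.75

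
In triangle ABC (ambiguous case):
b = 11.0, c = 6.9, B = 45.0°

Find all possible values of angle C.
b/sin(B) = c/sin(C)  ⇒  sin(C) = c·sin(B)/b = 6.9·sin(45.0°)/11.0
sin(45.0°) ≈ 0.707107
sin(C) ≈ 6.9·0.707107/11.0 ≈ 4.87904/11.0 ≈ 0.443549
Candidate 1: C₁ = arcsin(0.443549) ≈ 26.3305°  →  A = 180° − 45.0° − 26.3305° ≈ 108.669° > 0, valid
Candidate 2: C₂ = 180° − C₁ ≈ 153.669°  →  A = 180° − 45.0° − 153.669° ≈ -18.6695° ≤ 0, not a valid triangle

C = 26.33° (one solution)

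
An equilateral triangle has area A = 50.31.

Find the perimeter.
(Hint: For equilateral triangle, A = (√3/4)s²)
A = (√3/4)s²  ⇒  s² = 4A/√3 = 4·50.31/√3 = 201.24/1.73205 ≈ 116.186
s ≈ √116.186 ≈ 10.779
Perimeter = 3s ≈ 3·10.779 ≈ 32.3369

Perimeter = 32.34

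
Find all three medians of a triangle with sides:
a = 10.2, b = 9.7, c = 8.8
Median formula: m_a = ½√(2b² + 2c² − a²) (and cyclically). a² = 104.04, b² = 94.09, c² = 77.44.
m_a = ½√(2·94.09 + 2·77.44 − 104.04) = ½√239.02 ≈ ½·15.4603 ≈ 7.73014
m_b = ½√(2·104.04 + 2·77.44 − 94.09) = ½√268.87 ≈ ½·16.3973 ≈ 8.19863
m_c = ½√(2·104.04 + 2·94.09 − 77.44) = ½√318.82 ≈ ½·17.8555 ≈ 8.92777

m_a = 7.73, m_b = 8.199, m_c = 8.928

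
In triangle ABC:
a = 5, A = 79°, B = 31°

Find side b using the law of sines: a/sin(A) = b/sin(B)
a/sin(A) = b/sin(B)  ⇒  b = a·sin(B)/sin(A) = 5·sin(31°)/sin(79°)
sin(31°) ≈ 0.515038, sin(79°) ≈ 0.981627
b ≈ 5·0.515038/0.981627 ≈ 2.57519/0.981627 ≈ 2.62339

b = 2.623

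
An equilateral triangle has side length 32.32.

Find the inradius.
r = Area/s with s the semi-perimeter.
Area = (√3/4)·32.32² = (√3/4)·1044.5824 ≈ 0.433013·1044.5824 ≈ 452.317
s = 3·32.32/2 = 48.48
r ≈ 452.317/48.48 ≈ 9.32998
(Equivalently r = side/(2√3) = 32.32/3.4641 ≈ 9.32998.)

r = 9.33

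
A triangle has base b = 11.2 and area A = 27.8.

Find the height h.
A = ½·b·h  ⇒  h = 2A/b = 2·27.8/11.2 = 55.6/11.2 ≈ 4.96429

h = 4.964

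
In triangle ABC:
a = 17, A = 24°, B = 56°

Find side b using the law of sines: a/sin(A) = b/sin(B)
a/sin(A) = b/sin(B)  ⇒  b = a·sin(B)/sin(A) = 17·sin(56°)/sin(24°)
sin(56°) ≈ 0.829038, sin(24°) ≈ 0.406737
b ≈ 17·0.829038/0.406737 ≈ 14.0936/0.406737 ≈ 34.6505

b = 34.65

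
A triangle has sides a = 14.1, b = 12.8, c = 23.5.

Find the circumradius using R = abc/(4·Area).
First find the area with Heron's formula.
s = (14.1 + 12.8 + 23.5)/2 = 25.2
Area = √(s(s−a)(s−b)(s−c)) = √(25.2·11.1·12.4·1.7) ≈ √5896.5 ≈ 76.7887
abc = 14.1·12.8·23.5 = 4241.28
R = abc/(4·Area) ≈ 4241.28/(4·76.7887) = 4241.28/307.155 ≈ 13.8083

R = 13.81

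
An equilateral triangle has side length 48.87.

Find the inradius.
r = Area/s with s the semi-perimeter.
Area = (√3/4)·48.87² = (√3/4)·2388.2769 ≈ 0.433013·2388.2769 ≈ 1034.15
s = 3·48.87/2 = 73.305
r ≈ 1034.15/73.305 ≈ 14.1076
(Equivalently r = side/(2√3) = 48.87/3.4641 ≈ 14.1076.)

r = 14.11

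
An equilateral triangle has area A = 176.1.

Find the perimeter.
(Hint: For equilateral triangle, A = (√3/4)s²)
A = (√3/4)s²  ⇒  s² = 4A/√3 = 4·176.1/√3 = 704.4/1.73205 ≈ 406.686
s ≈ √406.686 ≈ 20.1664
Perimeter = 3s ≈ 3·20.1664 ≈ 60.4993

Perimeter = 60.5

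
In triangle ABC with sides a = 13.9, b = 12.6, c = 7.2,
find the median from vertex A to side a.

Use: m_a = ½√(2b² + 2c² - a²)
m_a = ½√(2·12.6² + 2·7.2² − 13.9²) = ½√(2·158.76 + 2·51.84 − 193.21) = ½√(317.52 + 103.68 − 193.21) = ½√227.99
√227.99 ≈ 15.0993, so m_a ≈ 7.54967

m_a = 7.55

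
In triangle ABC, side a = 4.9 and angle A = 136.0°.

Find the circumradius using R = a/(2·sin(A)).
R = a/(2·sin(A)) = 4.9/(2·sin(136.0°))
sin(136.0°) ≈ 0.694658
R ≈ 4.9/(2·0.694658) = 4.9/1.38932 ≈ 3.52691

R = 3.527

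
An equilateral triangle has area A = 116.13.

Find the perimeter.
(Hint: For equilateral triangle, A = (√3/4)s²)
A = (√3/4)s²  ⇒  s² = 4A/√3 = 4·116.13/√3 = 464.52/1.73205 ≈ 268.191
s ≈ √268.191 ≈ 16.3765
Perimeter = 3s ≈ 3·16.3765 ≈ 49.1296

Perimeter = 49.13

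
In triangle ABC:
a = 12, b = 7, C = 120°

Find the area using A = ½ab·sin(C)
A = ½·a·b·sin(C) = ½·12·7·sin(120°)
sin(120°) ≈ 0.866025
A ≈ ½·84·0.866025 = 42·0.866025 ≈ 36.3731

Area = 36.37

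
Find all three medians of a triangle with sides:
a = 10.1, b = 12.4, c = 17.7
Median formula: m_a = ½√(2b² + 2c² − a²) (and cyclically). a² = 102.01, b² = 153.76, c² = 313.29.
m_a = ½√(2·153.76 + 2·313.29 − 102.01) = ½√832.09 ≈ ½·28.846 ≈ 14.423
m_b = ½√(2·102.01 + 2·313.29 − 153.76) = ½√676.84 ≈ ½·26.0161 ≈ 13.0081
m_c = ½√(2·102.01 + 2·153.76 − 313.29) = ½√198.25 ≈ ½·14.0801 ≈ 7.04006

m_a = 14.42, m_b = 13.01, m_c = 7.04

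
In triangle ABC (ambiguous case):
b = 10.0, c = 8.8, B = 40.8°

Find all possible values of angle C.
b/sin(B) = c/sin(C)  ⇒  sin(C) = c·sin(B)/b = 8.8·sin(40.8°)/10.0
sin(40.8°) ≈ 0.653421
sin(C) ≈ 8.8·0.653421/10.0 ≈ 5.7501/10.0 ≈ 0.57501
Candidate 1: C₁ = arcsin(0.57501) ≈ 35.1003°  →  A = 180° − 40.8° − 35.1003° ≈ 104.1° > 0, valid
Candidate 2: C₂ = 180° − C₁ ≈ 144.9°  →  A = 180° − 40.8° − 144.9° ≈ -5.6997° ≤ 0, not a valid triangle

C = 35.1° (one solution)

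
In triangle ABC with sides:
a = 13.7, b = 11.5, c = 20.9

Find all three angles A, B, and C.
Law of cosines for each angle (a² = 187.69, b² = 132.25, c² = 436.81):
cos(A) = (b² + c² − a²)/(2bc) = (132.25 + 436.81 − 187.69)/(2·11.5·20.9) = 381.37/480.7 ≈ 0.793364  ⇒  A ≈ 37.499°
cos(B) = (a² + c² − b²)/(2ac) = (187.69 + 436.81 − 132.25)/(2·13.7·20.9) = 492.25/572.66 ≈ 0.859585  ⇒  B ≈ 30.73°
cos(C) = (a² + b² − c²)/(2ab) = (187.69 + 132.25 − 436.81)/(2·13.7·11.5) = -116.87/315.1 ≈ -0.370898  ⇒  C ≈ 111.771°
Check: A + B + C ≈ 180°

A = 37.5°, B = 30.73°, C = 111.8°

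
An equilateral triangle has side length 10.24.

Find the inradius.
r = Area/s with s the semi-perimeter.
Area = (√3/4)·10.24² = (√3/4)·104.8576 ≈ 0.433013·104.8576 ≈ 45.4047
s = 3·10.24/2 = 15.36
r ≈ 45.4047/15.36 ≈ 2.95603
(Equivalently r = side/(2√3) = 10.24/3.4641 ≈ 2.95603.)

r = 2.956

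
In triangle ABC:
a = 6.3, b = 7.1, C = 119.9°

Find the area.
Two sides and the included angle (SAS): A = ½·a·b·sin(C) = ½·6.3·7.1·sin(119.9°)
sin(119.9°) ≈ 0.866897
A ≈ ½·44.73·0.866897 = 22.365·0.866897 ≈ 19.3881

Area = 19.39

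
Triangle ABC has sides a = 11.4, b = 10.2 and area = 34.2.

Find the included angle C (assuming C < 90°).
Area = ½·a·b·sin(C)  ⇒  sin(C) = 2·Area/(a·b) = 2·34.2/(11.4·10.2) = 68.4/116.28 ≈ 0.588235
C = arcsin(0.588235) ≈ 36.0319° (taking the acute solution since C < 90°)

C = 36.03°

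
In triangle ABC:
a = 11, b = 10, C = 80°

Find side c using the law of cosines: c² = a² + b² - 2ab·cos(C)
c² = 11² + 10² − 2·11·10·cos(80°)
cos(80°) ≈ 0.173648
c² ≈ 121 + 100 − 220·(0.173648) ≈ 221 − 38.2026 ≈ 182.797
c ≈ √182.797 ≈ 13.5203

c = 13.52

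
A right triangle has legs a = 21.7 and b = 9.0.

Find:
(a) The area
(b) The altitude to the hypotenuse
(a) The legs are perpendicular, so Area = ½·a·b = ½·21.7·9.0 = ½·195.3 = 97.65
(b) Hypotenuse c = √(a² + b²) = √(470.89 + 81) = √551.89 ≈ 23.4923
    Area = ½·c·h_c  ⇒  h_c = 2·Area/c = 195.3/23.4923 ≈ 8.31335

Area = 97.65, h_c = 8.313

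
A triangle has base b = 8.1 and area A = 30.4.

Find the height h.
A = ½·b·h  ⇒  h = 2A/b = 2·30.4/8.1 = 60.8/8.1 ≈ 7.50617

h = 7.506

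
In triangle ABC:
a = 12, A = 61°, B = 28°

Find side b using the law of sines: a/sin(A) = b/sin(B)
a/sin(A) = b/sin(B)  ⇒  b = a·sin(B)/sin(A) = 12·sin(28°)/sin(61°)
sin(28°) ≈ 0.469472, sin(61°) ≈ 0.87462
b ≈ 12·0.469472/0.87462 ≈ 5.63366/0.87462 ≈ 6.44127

b = 6.441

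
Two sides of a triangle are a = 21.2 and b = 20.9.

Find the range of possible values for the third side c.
Triangle inequality: |a − b| < c < a + b
|a − b| = |21.2 − 20.9| = 0.3
a + b = 21.2 + 20.9 = 42.1

0.3 < c < 42.1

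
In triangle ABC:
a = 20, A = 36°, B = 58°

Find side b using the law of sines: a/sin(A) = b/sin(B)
a/sin(A) = b/sin(B)  ⇒  b = a·sin(B)/sin(A) = 20·sin(58°)/sin(36°)
sin(58°) ≈ 0.848048, sin(36°) ≈ 0.587785
b ≈ 20·0.848048/0.587785 ≈ 16.961/0.587785 ≈ 28.8557

b = 28.86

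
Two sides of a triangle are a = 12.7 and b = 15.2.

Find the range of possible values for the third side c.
Triangle inequality: |a − b| < c < a + b
|a − b| = |12.7 − 15.2| = 2.5
a + b = 12.7 + 15.2 = 27.9

2.5 < c < 27.9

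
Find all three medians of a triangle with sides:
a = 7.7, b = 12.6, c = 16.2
Median formula: m_a = ½√(2b² + 2c² − a²) (and cyclically). a² = 59.29, b² = 158.76, c² = 262.44.
m_a = ½√(2·158.76 + 2·262.44 − 59.29) = ½√783.11 ≈ ½·27.9841 ≈ 13.9921
m_b = ½√(2·59.29 + 2·262.44 − 158.76) = ½√484.7 ≈ ½·22.0159 ≈ 11.008
m_c = ½√(2·59.29 + 2·158.76 − 262.44) = ½√173.66 ≈ ½·13.178 ≈ 6.58901

m_a = 13.99, m_b = 11.01, m_c = 6.589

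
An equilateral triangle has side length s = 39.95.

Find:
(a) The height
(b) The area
(a) The height splits the triangle into two 30-60-90 halves: h = s·√3/2 = 39.95·1.73205/2 ≈ 69.1954/2 ≈ 34.5977
(b) Area = (√3/4)·s² = (√3/4)·39.95² = (√3/4)·1596.0025 ≈ 0.433013·1596.0025 ≈ 691.089

Height = 34.6, Area = 691.1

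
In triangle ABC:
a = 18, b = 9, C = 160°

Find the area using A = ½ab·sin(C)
A = ½·a·b·sin(C) = ½·18·9·sin(160°)
sin(160°) ≈ 0.34202
A ≈ ½·162·0.34202 = 81·0.34202 ≈ 27.7036

Area = 27.7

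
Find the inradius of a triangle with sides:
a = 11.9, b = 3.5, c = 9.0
r = Area/s where s is the semi-perimeter.
s = (11.9 + 3.5 + 9.0)/2 = 24.4/2 = 12.2
Area = √(s(s−a)(s−b)(s−c)) = √(12.2·0.3·8.7·3.2) ≈ √101.894 ≈ 10.0943
r ≈ 10.0943/12.2 ≈ 0.8274

r = 0.8274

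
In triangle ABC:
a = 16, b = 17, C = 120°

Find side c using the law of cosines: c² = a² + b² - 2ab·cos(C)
c² = 16² + 17² − 2·16·17·cos(120°)
cos(120°) ≈ -0.5
c² ≈ 256 + 289 − 544·(-0.5) ≈ 545 + 272 ≈ 817
c ≈ √817 ≈ 28.5832

c = 28.58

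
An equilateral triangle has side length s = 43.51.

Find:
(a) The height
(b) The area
(a) The height splits the triangle into two 30-60-90 halves: h = s·√3/2 = 43.51·1.73205/2 ≈ 75.3615/2 ≈ 37.6808
(b) Area = (√3/4)·s² = (√3/4)·43.51² = (√3/4)·1893.1201 ≈ 0.433013·1893.1201 ≈ 819.745

Height = 37.68, Area = 819.7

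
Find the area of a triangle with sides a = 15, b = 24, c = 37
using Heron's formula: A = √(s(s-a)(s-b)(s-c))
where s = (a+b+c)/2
s = (15 + 24 + 37)/2 = 76/2 = 38
s − a = 23, s − b = 14, s − c = 1
s(s−a)(s−b)(s−c) = 38·23·14·1 = 12236
Area = √12236 ≈ 110.616

s = 38.0, Area = 110.6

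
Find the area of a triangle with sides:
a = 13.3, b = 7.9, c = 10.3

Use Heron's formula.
s = (13.3 + 7.9 + 10.3)/2 = 31.5/2 = 15.75
s − a = 2.45, s − b = 7.85, s − c = 5.45
s(s−a)(s−b)(s−c) = 15.75·2.45·7.85·5.45 ≈ 1650.87
Area = √1650.87 ≈ 40.6309

Area = 40.63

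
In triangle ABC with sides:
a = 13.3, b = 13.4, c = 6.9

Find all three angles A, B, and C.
Law of cosines for each angle (a² = 176.89, b² = 179.56, c² = 47.61):
cos(A) = (b² + c² − a²)/(2bc) = (179.56 + 47.61 − 176.89)/(2·13.4·6.9) = 50.28/184.92 ≈ 0.271901  ⇒  A ≈ 74.2226°
cos(B) = (a² + c² − b²)/(2ac) = (176.89 + 47.61 − 179.56)/(2·13.3·6.9) = 44.94/183.54 ≈ 0.244851  ⇒  B ≈ 75.827°
cos(C) = (a² + b² − c²)/(2ab) = (176.89 + 179.56 − 47.61)/(2·13.3·13.4) = 308.84/356.44 ≈ 0.866457  ⇒  C ≈ 29.9505°
Check: A + B + C ≈ 180°

A = 74.22°, B = 75.83°, C = 29.95°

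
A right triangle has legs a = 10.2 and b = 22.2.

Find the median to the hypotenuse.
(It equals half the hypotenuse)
Hypotenuse c = √(a² + b²) = √(104.04 + 492.84) = √596.88 ≈ 24.4311
Median to hypotenuse = c/2 ≈ 24.4311/2 ≈ 12.2156

Median = 12.22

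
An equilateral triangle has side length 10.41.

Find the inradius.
r = Area/s with s the semi-perimeter.
Area = (√3/4)·10.41² = (√3/4)·108.3681 ≈ 0.433013·108.3681 ≈ 46.9248
s = 3·10.41/2 = 15.615
r ≈ 46.9248/15.615 ≈ 3.00511
(Equivalently r = side/(2√3) = 10.41/3.4641 ≈ 3.00511.)

r = 3.005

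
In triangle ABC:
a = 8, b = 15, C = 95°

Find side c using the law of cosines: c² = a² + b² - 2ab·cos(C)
c² = 8² + 15² − 2·8·15·cos(95°)
cos(95°) ≈ -0.0871557
c² ≈ 64 + 225 − 240·(-0.0871557) ≈ 289 + 20.9174 ≈ 309.917
c ≈ √309.917 ≈ 17.6045

c = 17.6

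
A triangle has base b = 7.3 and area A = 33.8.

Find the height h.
A = ½·b·h  ⇒  h = 2A/b = 2·33.8/7.3 = 67.6/7.3 ≈ 9.26027

h = 9.26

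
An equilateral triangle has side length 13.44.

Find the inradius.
r = Area/s with s the semi-perimeter.
Area = (√3/4)·13.44² = (√3/4)·180.6336 ≈ 0.433013·180.6336 ≈ 78.2166
s = 3·13.44/2 = 20.16
r ≈ 78.2166/20.16 ≈ 3.87979
(Equivalently r = side/(2√3) = 13.44/3.4641 ≈ 3.87979.)

r = 3.88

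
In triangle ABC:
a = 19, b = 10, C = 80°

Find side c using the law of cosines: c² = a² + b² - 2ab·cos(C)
c² = 19² + 10² − 2·19·10·cos(80°)
cos(80°) ≈ 0.173648
c² ≈ 361 + 100 − 380·(0.173648) ≈ 461 − 65.9863 ≈ 395.014
c ≈ √395.014 ≈ 19.875

c = 19.87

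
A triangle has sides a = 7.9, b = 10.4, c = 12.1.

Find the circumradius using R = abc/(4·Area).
First find the area with Heron's formula.
s = (7.9 + 10.4 + 12.1)/2 = 15.2
Area = √(s(s−a)(s−b)(s−c)) = √(15.2·7.3·4.8·3.1) ≈ √1651.08 ≈ 40.6335
abc = 7.9·10.4·12.1 = 994.136
R = abc/(4·Area) ≈ 994.136/(4·40.6335) = 994.136/162.534 ≈ 6.11647

R = 6.116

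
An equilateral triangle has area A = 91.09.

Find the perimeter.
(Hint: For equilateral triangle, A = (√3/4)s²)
A = (√3/4)s²  ⇒  s² = 4A/√3 = 4·91.09/√3 = 364.36/1.73205 ≈ 210.363
s ≈ √210.363 ≈ 14.5039
Perimeter = 3s ≈ 3·14.5039 ≈ 43.5117

Perimeter = 43.51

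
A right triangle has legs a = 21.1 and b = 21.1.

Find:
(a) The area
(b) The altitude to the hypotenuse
(a) The legs are perpendicular, so Area = ½·a·b = ½·21.1·21.1 = ½·445.21 = 222.605
(b) Hypotenuse c = √(a² + b²) = √(445.21 + 445.21) = √890.42 ≈ 29.8399
    Area = ½·c·h_c  ⇒  h_c = 2·Area/c = 445.21/29.8399 ≈ 14.92

Area = 222.605, h_c = 14.92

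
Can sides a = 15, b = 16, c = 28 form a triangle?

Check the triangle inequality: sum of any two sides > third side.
a + b vs c: 15 + 16 = 31 > 28  ✓
a + c vs b: 15 + 28 = 43 > 16  ✓
b + c vs a: 16 + 28 = 44 > 15  ✓

Yes, triangle inequality satisfied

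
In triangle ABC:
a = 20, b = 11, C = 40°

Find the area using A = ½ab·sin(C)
A = ½·a·b·sin(C) = ½·20·11·sin(40°)
sin(40°) ≈ 0.642788
A ≈ ½·220·0.642788 = 110·0.642788 ≈ 70.7066

Area = 70.71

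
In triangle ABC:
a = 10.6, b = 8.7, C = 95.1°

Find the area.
Two sides and the included angle (SAS): A = ½·a·b·sin(C) = ½·10.6·8.7·sin(95.1°)
sin(95.1°) ≈ 0.996041
A ≈ ½·92.22·0.996041 = 46.11·0.996041 ≈ 45.9275

Area = 45.93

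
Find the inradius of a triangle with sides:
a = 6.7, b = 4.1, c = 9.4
r = Area/s where s is the semi-perimeter.
s = (6.7 + 4.1 + 9.4)/2 = 20.2/2 = 10.1
Area = √(s(s−a)(s−b)(s−c)) = √(10.1·3.4·6·0.7) ≈ √144.228 ≈ 12.0095
r ≈ 12.0095/10.1 ≈ 1.18906

r = 1.189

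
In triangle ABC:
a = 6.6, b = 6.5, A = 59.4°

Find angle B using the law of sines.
a/sin(A) = b/sin(B)  ⇒  sin(B) = b·sin(A)/a = 6.5·sin(59.4°)/6.6
sin(59.4°) ≈ 0.860742
sin(B) ≈ 6.5·0.860742/6.6 ≈ 5.59482/6.6 ≈ 0.8477
B = arcsin(0.8477) ≈ 57.9624°
(Since b ≤ a we need B ≤ A, so the obtuse alternative 180° − 57.9624° ≈ 122.038° is rejected.)

B = 57.96°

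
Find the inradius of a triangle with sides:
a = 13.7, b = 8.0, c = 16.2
r = Area/s where s is the semi-perimeter.
s = (13.7 + 8.0 + 16.2)/2 = 37.9/2 = 18.95
Area = √(s(s−a)(s−b)(s−c)) = √(18.95·5.25·10.95·2.75) ≈ √2995.82 ≈ 54.7341
r ≈ 54.7341/18.95 ≈ 2.88834

r = 2.888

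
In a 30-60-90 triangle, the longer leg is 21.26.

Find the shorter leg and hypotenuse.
In a 30-60-90 triangle the sides are in ratio 1 : √3 : 2, so short leg = long leg/√3 and hypotenuse = 2·(short leg).
Short leg = 21.26/√3 ≈ 21.26/1.73205 ≈ 12.2745
Hypotenuse = 2·12.2745 ≈ 24.5489

Short leg = 12.27, Hypotenuse = 24.55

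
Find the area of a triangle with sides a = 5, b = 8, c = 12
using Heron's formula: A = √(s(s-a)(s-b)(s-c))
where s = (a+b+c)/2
s = (5 + 8 + 12)/2 = 25/2 = 12.5
s − a = 7.5, s − b = 4.5, s − c = 0.5
s(s−a)(s−b)(s−c) = 12.5·7.5·4.5·0.5 = 210.9375
Area = √210.9375 ≈ 14.5237

s = 12.5, Area = 14.52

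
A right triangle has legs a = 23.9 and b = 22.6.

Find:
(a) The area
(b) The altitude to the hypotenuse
(a) The legs are perpendicular, so Area = ½·a·b = ½·23.9·22.6 = ½·540.14 = 270.07
(b) Hypotenuse c = √(a² + b²) = √(571.21 + 510.76) = √1081.97 ≈ 32.8933
    Area = ½·c·h_c  ⇒  h_c = 2·Area/c = 540.14/32.8933 ≈ 16.421

Area = 270.07, h_c = 16.42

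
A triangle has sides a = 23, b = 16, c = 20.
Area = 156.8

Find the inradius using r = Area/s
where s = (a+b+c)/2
s = (23 + 16 + 20)/2 = 59/2 = 29.5
r = Area/s = 156.8/29.5 ≈ 5.31525

r = 5.315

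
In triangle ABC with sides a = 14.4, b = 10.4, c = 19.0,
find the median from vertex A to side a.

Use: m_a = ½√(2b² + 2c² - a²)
m_a = ½√(2·10.4² + 2·19.0² − 14.4²) = ½√(2·108.16 + 2·361 − 207.36) = ½√(216.32 + 722 − 207.36) = ½√730.96
√730.96 ≈ 27.0363, so m_a ≈ 13.5181

m_a = 13.52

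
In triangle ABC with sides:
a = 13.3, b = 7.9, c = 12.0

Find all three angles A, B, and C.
Law of cosines for each angle (a² = 176.89, b² = 62.41, c² = 144):
cos(A) = (b² + c² − a²)/(2bc) = (62.41 + 144 − 176.89)/(2·7.9·12.0) = 29.52/189.6 ≈ 0.155696  ⇒  A ≈ 81.0428°
cos(B) = (a² + c² − b²)/(2ac) = (176.89 + 144 − 62.41)/(2·13.3·12.0) = 258.48/319.2 ≈ 0.809774  ⇒  B ≈ 35.9261°
cos(C) = (a² + b² − c²)/(2ab) = (176.89 + 62.41 − 144)/(2·13.3·7.9) = 95.3/210.14 ≈ 0.453507  ⇒  C ≈ 63.0311°
Check: A + B + C ≈ 180°

A = 81.04°, B = 35.93°, C = 63.03°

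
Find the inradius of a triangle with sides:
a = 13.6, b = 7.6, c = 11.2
r = Area/s where s is the semi-perimeter.
s = (13.6 + 7.6 + 11.2)/2 = 32.4/2 = 16.2
Area = √(s(s−a)(s−b)(s−c)) = √(16.2·2.6·8.6·5) ≈ √1811.16 ≈ 42.5577
r ≈ 42.5577/16.2 ≈ 2.62702

r = 2.627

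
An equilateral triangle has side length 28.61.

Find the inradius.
r = Area/s with s the semi-perimeter.
Area = (√3/4)·28.61² = (√3/4)·818.5321 ≈ 0.433013·818.5321 ≈ 354.435
s = 3·28.61/2 = 42.915
r ≈ 354.435/42.915 ≈ 8.259
(Equivalently r = side/(2√3) = 28.61/3.4641 ≈ 8.259.)

r = 8.259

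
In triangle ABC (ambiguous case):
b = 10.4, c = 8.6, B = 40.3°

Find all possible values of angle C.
b/sin(B) = c/sin(C)  ⇒  sin(C) = c·sin(B)/b = 8.6·sin(40.3°)/10.4
sin(40.3°) ≈ 0.64679
sin(C) ≈ 8.6·0.64679/10.4 ≈ 5.56239/10.4 ≈ 0.534845
Candidate 1: C₁ = arcsin(0.534845) ≈ 32.3334°  →  A = 180° − 40.3° − 32.3334° ≈ 107.367° > 0, valid
Candidate 2: C₂ = 180° − C₁ ≈ 147.667°  →  A = 180° − 40.3° − 147.667° ≈ -7.9666° ≤ 0, not a valid triangle

C = 32.33° (one solution)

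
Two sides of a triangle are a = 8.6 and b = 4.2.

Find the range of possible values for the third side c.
Triangle inequality: |a − b| < c < a + b
|a − b| = |8.6 − 4.2| = 4.4
a + b = 8.6 + 4.2 = 12.8

4.4 < c < 12.8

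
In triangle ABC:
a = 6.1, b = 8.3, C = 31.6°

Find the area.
Two sides and the included angle (SAS): A = ½·a·b·sin(C) = ½·6.1·8.3·sin(31.6°)
sin(31.6°) ≈ 0.523986
A ≈ ½·50.63·0.523986 = 25.315·0.523986 ≈ 13.2647

Area = 13.26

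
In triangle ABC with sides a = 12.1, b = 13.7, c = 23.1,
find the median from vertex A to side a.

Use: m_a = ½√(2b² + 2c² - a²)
m_a = ½√(2·13.7² + 2·23.1² − 12.1²) = ½√(2·187.69 + 2·533.61 − 146.41) = ½√(375.38 + 1067.22 − 146.41) = ½√1296.19
√1296.19 ≈ 36.0026, so m_a ≈ 18.0013

m_a = 18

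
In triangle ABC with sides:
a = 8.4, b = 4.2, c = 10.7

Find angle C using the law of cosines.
c² = a² + b² − 2ab·cos(C)  ⇒  cos(C) = (a² + b² − c²)/(2ab)
cos(C) = (8.4² + 4.2² − 10.7²)/(2·8.4·4.2) = (70.56 + 17.64 − 114.49)/70.56 = -26.29/70.56 ≈ -0.372591
C = arccos(-0.372591) ≈ 111.875°

C = 111.9°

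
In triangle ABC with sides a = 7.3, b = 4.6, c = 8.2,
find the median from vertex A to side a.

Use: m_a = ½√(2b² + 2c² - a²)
m_a = ½√(2·4.6² + 2·8.2² − 7.3²) = ½√(2·21.16 + 2·67.24 − 53.29) = ½√(42.32 + 134.48 − 53.29) = ½√123.51
√123.51 ≈ 11.1135, so m_a ≈ 5.55675

m_a = 5.557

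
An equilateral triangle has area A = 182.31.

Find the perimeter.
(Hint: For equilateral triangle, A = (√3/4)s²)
A = (√3/4)s²  ⇒  s² = 4A/√3 = 4·182.31/√3 = 729.24/1.73205 ≈ 421.027
s ≈ √421.027 ≈ 20.5189
Perimeter = 3s ≈ 3·20.5189 ≈ 61.5568

Perimeter = 61.56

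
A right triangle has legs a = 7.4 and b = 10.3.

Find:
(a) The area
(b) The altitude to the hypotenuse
(a) The legs are perpendicular, so Area = ½·a·b = ½·7.4·10.3 = ½·76.22 = 38.11
(b) Hypotenuse c = √(a² + b²) = √(54.76 + 106.09) = √160.85 ≈ 12.6827
    Area = ½·c·h_c  ⇒  h_c = 2·Area/c = 76.22/12.6827 ≈ 6.00978

Area = 38.11, h_c = 6.01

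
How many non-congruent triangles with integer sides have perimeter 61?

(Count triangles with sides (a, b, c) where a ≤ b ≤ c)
Let a ≤ b ≤ c with a + b + c = 61. The only binding inequality is a + b > c, i.e. 61 − c > c, so c < 61/2; and c ≥ 61/3 since c is the largest side.
So 21 ≤ c ≤ 30. For each c, b runs from ⌈(61 − c)/2⌉ up to c (then a = 61 − b − c satisfies 1 ≤ a ≤ b automatically), giving c − ⌈(61 − c)/2⌉ + 1 choices.
Summing over c: 2 + 3 + 5 + 6 + 8 + 9 + 11 + 12 + 14 + 15 = 85
Check (closed form: nearest integer to p²/48 for even p, (p+3)²/48 for odd p): (61+3)²/48 = 64²/48 = 4096/48 ≈ 85.33 → 85

85 triangles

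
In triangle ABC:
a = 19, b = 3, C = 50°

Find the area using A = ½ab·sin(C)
A = ½·a·b·sin(C) = ½·19·3·sin(50°)
sin(50°) ≈ 0.766044
A ≈ ½·57·0.766044 = 28.5·0.766044 ≈ 21.8323

Area = 21.83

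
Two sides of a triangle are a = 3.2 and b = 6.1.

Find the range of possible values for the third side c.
Triangle inequality: |a − b| < c < a + b
|a − b| = |3.2 − 6.1| = 2.9
a + b = 3.2 + 6.1 = 9.3

2.9 < c < 9.3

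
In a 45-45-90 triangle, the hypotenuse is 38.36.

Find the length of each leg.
In a 45-45-90 triangle hypotenuse = leg·√2, so leg = hypotenuse/√2.
Leg = 38.36/√2 ≈ 38.36/1.41421 ≈ 27.1246

Each leg = 27.12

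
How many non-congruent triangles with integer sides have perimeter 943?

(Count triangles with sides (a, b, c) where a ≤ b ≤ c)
Let a ≤ b ≤ c with a + b + c = 943. The only binding inequality is a + b > c, i.e. 943 − c > c, so c < 943/2; and c ≥ 943/3 since c is the largest side.
So 315 ≤ c ≤ 471. For each c, b runs from ⌈(943 − c)/2⌉ up to c (then a = 943 − b − c satisfies 1 ≤ a ≤ b automatically), giving c − ⌈(943 − c)/2⌉ + 1 choices.
Summing over c: 2 + 3 + 5 + 6 + … + 234 + 236  (157 terms, c = 315, …, 471) = 18644
Check (closed form: nearest integer to p²/48 for even p, (p+3)²/48 for odd p): (943+3)²/48 = 946²/48 = 894916/48 ≈ 18644.08 → 18644

18644 triangles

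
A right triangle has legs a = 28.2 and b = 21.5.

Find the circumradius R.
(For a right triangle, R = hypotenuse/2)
Hypotenuse c = √(a² + b²) = √(795.24 + 462.25) = √1257.49 ≈ 35.4611
R = c/2 ≈ 35.4611/2 ≈ 17.7306

R = 17.73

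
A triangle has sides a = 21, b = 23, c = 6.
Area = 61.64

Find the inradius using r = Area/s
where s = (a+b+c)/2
s = (21 + 23 + 6)/2 = 50/2 = 25
r = Area/s = 61.64/25 ≈ 2.4656

r = 2.466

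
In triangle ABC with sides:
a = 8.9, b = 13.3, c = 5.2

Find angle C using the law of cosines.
c² = a² + b² − 2ab·cos(C)  ⇒  cos(C) = (a² + b² − c²)/(2ab)
cos(C) = (8.9² + 13.3² − 5.2²)/(2·8.9·13.3) = (79.21 + 176.89 − 27.04)/236.74 = 229.06/236.74 ≈ 0.967559
C = arccos(0.967559) ≈ 14.634°

C = 14.63°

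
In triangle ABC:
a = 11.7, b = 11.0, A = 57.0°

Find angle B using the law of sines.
a/sin(A) = b/sin(B)  ⇒  sin(B) = b·sin(A)/a = 11.0·sin(57.0°)/11.7
sin(57.0°) ≈ 0.838671
sin(B) ≈ 11.0·0.838671/11.7 ≈ 9.22538/11.7 ≈ 0.788494
B = arcsin(0.788494) ≈ 52.045°
(Since b ≤ a we need B ≤ A, so the obtuse alternative 180° − 52.045° ≈ 127.955° is rejected.)

B = 52.04°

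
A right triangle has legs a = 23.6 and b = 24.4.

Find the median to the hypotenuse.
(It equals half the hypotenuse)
Hypotenuse c = √(a² + b²) = √(556.96 + 595.36) = √1152.32 ≈ 33.9458
Median to hypotenuse = c/2 ≈ 33.9458/2 ≈ 16.9729

Median = 16.97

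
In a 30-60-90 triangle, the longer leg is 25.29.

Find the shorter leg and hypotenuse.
In a 30-60-90 triangle the sides are in ratio 1 : √3 : 2, so short leg = long leg/√3 and hypotenuse = 2·(short leg).
Short leg = 25.29/√3 ≈ 25.29/1.73205 ≈ 14.6012
Hypotenuse = 2·14.6012 ≈ 29.2024

Short leg = 14.6, Hypotenuse = 29.2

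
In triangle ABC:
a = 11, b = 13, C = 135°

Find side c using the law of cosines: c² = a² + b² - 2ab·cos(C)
c² = 11² + 13² − 2·11·13·cos(135°)
cos(135°) ≈ -0.707107
c² ≈ 121 + 169 − 286·(-0.707107) ≈ 290 + 202.233 ≈ 492.233
c ≈ √492.233 ≈ 22.1863

c = 22.19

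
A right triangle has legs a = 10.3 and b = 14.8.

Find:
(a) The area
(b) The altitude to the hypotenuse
(a) The legs are perpendicular, so Area = ½·a·b = ½·10.3·14.8 = ½·152.44 = 76.22
(b) Hypotenuse c = √(a² + b²) = √(106.09 + 219.04) = √325.13 ≈ 18.0314
    Area = ½·c·h_c  ⇒  h_c = 2·Area/c = 152.44/18.0314 ≈ 8.45416

Area = 76.22, h_c = 8.454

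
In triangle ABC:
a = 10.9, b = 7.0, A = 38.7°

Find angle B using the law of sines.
a/sin(A) = b/sin(B)  ⇒  sin(B) = b·sin(A)/a = 7.0·sin(38.7°)/10.9
sin(38.7°) ≈ 0.625243
sin(B) ≈ 7.0·0.625243/10.9 ≈ 4.3767/10.9 ≈ 0.401532
B = arcsin(0.401532) ≈ 23.674°
(Since b ≤ a we need B ≤ A, so the obtuse alternative 180° − 23.674° ≈ 156.326° is rejected.)

B = 23.67°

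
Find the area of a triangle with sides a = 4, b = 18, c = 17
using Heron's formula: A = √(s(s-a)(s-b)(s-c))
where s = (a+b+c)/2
s = (4 + 18 + 17)/2 = 39/2 = 19.5
s − a = 15.5, s − b = 1.5, s − c = 2.5
s(s−a)(s−b)(s−c) = 19.5·15.5·1.5·2.5 = 1133.4375
Area = √1133.4375 ≈ 33.6666

s = 19.5, Area = 33.67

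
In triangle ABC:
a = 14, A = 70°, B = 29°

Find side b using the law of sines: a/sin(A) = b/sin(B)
a/sin(A) = b/sin(B)  ⇒  b = a·sin(B)/sin(A) = 14·sin(29°)/sin(70°)
sin(29°) ≈ 0.48481, sin(70°) ≈ 0.939693
b ≈ 14·0.48481/0.939693 ≈ 6.78733/0.939693 ≈ 7.22293

b = 7.223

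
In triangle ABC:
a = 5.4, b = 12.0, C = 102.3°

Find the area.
Two sides and the included angle (SAS): A = ½·a·b·sin(C) = ½·5.4·12.0·sin(102.3°)
sin(102.3°) ≈ 0.977046
A ≈ ½·64.8·0.977046 = 32.4·0.977046 ≈ 31.6563

Area = 31.66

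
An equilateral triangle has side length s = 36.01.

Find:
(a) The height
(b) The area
(a) The height splits the triangle into two 30-60-90 halves: h = s·√3/2 = 36.01·1.73205/2 ≈ 62.3711/2 ≈ 31.1856
(b) Area = (√3/4)·s² = (√3/4)·36.01² = (√3/4)·1296.7201 ≈ 0.433013·1296.7201 ≈ 561.496

Height = 31.19, Area = 561.5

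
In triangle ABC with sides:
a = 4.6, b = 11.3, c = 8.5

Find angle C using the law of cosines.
c² = a² + b² − 2ab·cos(C)  ⇒  cos(C) = (a² + b² − c²)/(2ab)
cos(C) = (4.6² + 11.3² − 8.5²)/(2·4.6·11.3) = (21.16 + 127.69 − 72.25)/103.96 = 76.6/103.96 ≈ 0.736822
C = arccos(0.736822) ≈ 42.5386°

C = 42.54°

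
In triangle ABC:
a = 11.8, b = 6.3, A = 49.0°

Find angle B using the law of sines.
a/sin(A) = b/sin(B)  ⇒  sin(B) = b·sin(A)/a = 6.3·sin(49.0°)/11.8
sin(49.0°) ≈ 0.75471
sin(B) ≈ 6.3·0.75471/11.8 ≈ 4.75467/11.8 ≈ 0.402938
B = arcsin(0.402938) ≈ 23.762°
(Since b ≤ a we need B ≤ A, so the obtuse alternative 180° − 23.762° ≈ 156.238° is rejected.)

B = 23.76°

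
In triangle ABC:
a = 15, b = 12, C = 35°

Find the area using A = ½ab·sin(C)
A = ½·a·b·sin(C) = ½·15·12·sin(35°)
sin(35°) ≈ 0.573576
A ≈ ½·180·0.573576 = 90·0.573576 ≈ 51.6219

Area = 51.62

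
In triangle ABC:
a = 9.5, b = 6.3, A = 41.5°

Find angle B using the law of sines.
a/sin(A) = b/sin(B)  ⇒  sin(B) = b·sin(A)/a = 6.3·sin(41.5°)/9.5
sin(41.5°) ≈ 0.66262
sin(B) ≈ 6.3·0.66262/9.5 ≈ 4.17451/9.5 ≈ 0.439422
B = arcsin(0.439422) ≈ 26.067°
(Since b ≤ a we need B ≤ A, so the obtuse alternative 180° − 26.067° ≈ 153.933° is rejected.)

B = 26.07°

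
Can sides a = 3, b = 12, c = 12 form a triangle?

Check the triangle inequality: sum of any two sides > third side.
a + b vs c: 3 + 12 = 15 > 12  ✓
a + c vs b: 3 + 12 = 15 > 12  ✓
b + c vs a: 12 + 12 = 24 > 3  ✓

Yes, triangle inequality satisfied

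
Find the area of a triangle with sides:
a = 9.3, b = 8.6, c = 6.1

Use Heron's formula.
s = (9.3 + 8.6 + 6.1)/2 = 24/2 = 12
s − a = 2.7, s − b = 3.4, s − c = 5.9
s(s−a)(s−b)(s−c) = 12·2.7·3.4·5.9 ≈ 649.944
Area = √649.944 ≈ 25.494

Area = 25.49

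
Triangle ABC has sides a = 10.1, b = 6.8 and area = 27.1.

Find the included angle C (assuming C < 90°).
Area = ½·a·b·sin(C)  ⇒  sin(C) = 2·Area/(a·b) = 2·27.1/(10.1·6.8) = 54.2/68.68 ≈ 0.789167
C = arcsin(0.789167) ≈ 52.1077° (taking the acute solution since C < 90°)

C = 52.11°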